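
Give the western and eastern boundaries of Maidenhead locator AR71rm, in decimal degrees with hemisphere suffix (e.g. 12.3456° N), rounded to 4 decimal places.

Field A=0, R=17: +0·20° lon, +17·10° lat → SW at lon -180°, lat 80°.
Square 7, 1: +7·2° lon, +1·1° lat → SW at lon -166°, lat 81°.
Subsquare r=17, m=12: +17·0.0833333° lon, +12·0.0416667° lat → SW at lon -164.583°, lat 81.5°.
Cell spans 0.0833333° lon × 0.0416667° lat.
west 164.5833° W, east 164.5000° W.

164.5833° W, 164.5000° W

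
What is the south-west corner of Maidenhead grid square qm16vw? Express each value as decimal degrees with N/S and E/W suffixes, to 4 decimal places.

36.9167° N, 143.7500° E

Field Q=16, M=12: +16·20° lon, +12·10° lat → SW at lon 140°, lat 30°.
Square 1, 6: +1·2° lon, +6·1° lat → SW at lon 142°, lat 36°.
Subsquare v=21, w=22: +21·0.0833333° lon, +22·0.0416667° lat → SW at lon 143.75°, lat 36.9167°.
latitude 36.9167° N, longitude 143.7500° E.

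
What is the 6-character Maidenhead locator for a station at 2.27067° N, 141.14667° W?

Offset from 180°W / 90°S: lon 38.8533°, lat 92.2707°.
Field (20°×10°, letters A–R): lon ⌊38.8533/20⌋ = 1 → B; lat ⌊92.2707/10⌋ = 9 → J.
Square (2°×1°, digits 0–9): lon ⌊18.8533/2⌋ = 9; lat ⌊2.2707/1⌋ = 2.
Subsquare (5′×2.5′, letters a–x): lon ⌊0.8533/0.0833333⌋ = 10 → k; lat ⌊0.2707/0.0416667⌋ = 6 → g.

BJ92kg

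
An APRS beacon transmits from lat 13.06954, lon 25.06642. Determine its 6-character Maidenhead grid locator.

Shift to the Maidenhead origin (180°W, 90°S): lon 205.0664, lat 103.0695.
Field (20°×10°, letters A–R): lon ⌊205.0664/20⌋ = 10 → K; lat ⌊103.0695/10⌋ = 10 → K.
Square (2°×1°, digits 0–9): lon ⌊5.0664/2⌋ = 2; lat ⌊3.0695/1⌋ = 3.
Subsquare (5′×2.5′, letters a–x): lon ⌊1.0664/0.0833333⌋ = 12 → m; lat ⌊0.0695/0.0416667⌋ = 1 → b.

KK23mb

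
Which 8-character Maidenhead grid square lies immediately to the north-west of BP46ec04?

Longitude extended square 0; −1 → -1, wraps to 9, carry into subsquare.
Longitude subsquare e = 4; −1 → 3 = d.
Latitude extended square 4; +1 → 5.

BP46dc95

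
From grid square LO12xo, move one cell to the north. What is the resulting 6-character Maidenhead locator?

LO12xp

Latitude subsquare o = 14; +1 → 15 = p.
The longitude characters are unchanged.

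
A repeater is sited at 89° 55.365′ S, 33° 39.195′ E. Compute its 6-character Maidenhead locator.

KA60tb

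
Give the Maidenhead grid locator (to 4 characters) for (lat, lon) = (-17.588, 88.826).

NH42

Offset from 180°W / 90°S: lon 268.83°, lat 72.41°.
Field: 268.83/20 → 13 → N, 72.41/10 → 7 → H; chars NH.
Square: 8.83/2 → 4, 2.41/1 → 2; chars 42.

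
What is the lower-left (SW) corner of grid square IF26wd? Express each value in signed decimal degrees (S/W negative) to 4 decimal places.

-33.8750, -14.1667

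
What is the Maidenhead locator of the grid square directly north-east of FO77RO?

Longitude subsquare r = 17; +1 → 18 = s.
Latitude subsquare o = 14; +1 → 15 = p.

FO77sp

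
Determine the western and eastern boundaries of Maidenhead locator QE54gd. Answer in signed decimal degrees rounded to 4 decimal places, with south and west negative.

Field Q=16, E=4: +16·20° lon, +4·10° lat → SW at lon 140°, lat -50°.
Square 5, 4: +5·2° lon, +4·1° lat → SW at lon 150°, lat -46°.
Subsquare g=6, d=3: +6·0.0833333° lon, +3·0.0416667° lat → SW at lon 150.5°, lat -45.875°.
Cell spans 0.0833333° lon × 0.0416667° lat.
west 150.5000, east 150.5833.

150.5000, 150.5833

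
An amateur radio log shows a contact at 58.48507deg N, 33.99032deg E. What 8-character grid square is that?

KO68xl86

Shift to the Maidenhead origin (180°W, 90°S): lon 213.99032, lat 148.48507.
Field (20°×10°, letters A–R): lon ⌊213.99032/20⌋ = 10 → K; lat ⌊148.48507/10⌋ = 14 → O.
Square (2°×1°, digits 0–9): lon ⌊13.99032/2⌋ = 6; lat ⌊8.48507/1⌋ = 8.
Subsquare (5′×2.5′, letters a–x): lon ⌊1.99032/0.0833333⌋ = 23 → x; lat ⌊0.48507/0.0416667⌋ = 11 → l.
Extended square (30″×15″, digits 0–9): lon ⌊0.07365/0.00833333⌋ = 8; lat ⌊0.02674/0.00416667⌋ = 6.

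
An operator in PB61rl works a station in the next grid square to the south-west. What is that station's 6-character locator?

PB61qk

Longitude subsquare r = 17; −1 → 16 = q.
Latitude subsquare l = 11; −1 → 10 = k.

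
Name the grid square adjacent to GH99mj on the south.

GH99mi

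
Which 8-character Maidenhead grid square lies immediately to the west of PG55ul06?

Longitude extended square 0; −1 → -1, wraps to 9, carry into subsquare.
Longitude subsquare u = 20; −1 → 19 = t.
The latitude characters are unchanged.

PG55tl96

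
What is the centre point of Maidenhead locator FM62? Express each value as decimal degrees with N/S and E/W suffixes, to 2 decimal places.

Field F=5, M=12: +5·20° lon, +12·10° lat → SW at lon -80°, lat 30°.
Square 6, 2: +6·2° lon, +2·1° lat → SW at lon -68°, lat 32°.
Cell spans 2° lon × 1° lat. Centre is SW corner plus half of each.
latitude 32.50° N, longitude 67.00° W.

32.50° N, 67.00° W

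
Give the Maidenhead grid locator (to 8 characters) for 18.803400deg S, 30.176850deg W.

Add 180° to longitude and 90° to latitude: 149.82315, 71.19660.
Field: lon ⌊149.82315/20⌋ = 7 → H; lat ⌊71.19660/10⌋ = 7 → H.
Square: lon ⌊9.82315/2⌋ = 4; lat ⌊1.19660/1⌋ = 1.
Subsquare: lon ⌊1.82315/0.0833333⌋ = 21 → v; lat ⌊0.19660/0.0416667⌋ = 4 → e.
Extended square: lon ⌊0.07315/0.00833333⌋ = 8; lat ⌊0.02993/0.00416667⌋ = 7.

HH41ve87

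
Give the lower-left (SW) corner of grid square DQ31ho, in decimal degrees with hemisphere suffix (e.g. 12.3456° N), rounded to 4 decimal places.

71.5833° N, 113.4167° W

Field D=3, Q=16: +3·20° lon, +16·10° lat → SW at lon -120°, lat 70°.
Square 3, 1: +3·2° lon, +1·1° lat → SW at lon -114°, lat 71°.
Subsquare h=7, o=14: +7·0.0833333° lon, +14·0.0416667° lat → SW at lon -113.417°, lat 71.5833°.
latitude 71.5833° N, longitude 113.4167° W.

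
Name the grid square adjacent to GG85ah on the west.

GG75xh

Longitude subsquare a = 0; −1 → -1, wraps to 23 = x, carry into square.
Longitude square 8; −1 → 7.
The latitude characters are unchanged.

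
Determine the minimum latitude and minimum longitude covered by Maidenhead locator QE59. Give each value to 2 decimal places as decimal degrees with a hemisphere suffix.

Field Q=16, E=4: +16·20° lon, +4·10° lat → SW at lon 140°, lat -50°.
Square 5, 9: +5·2° lon, +9·1° lat → SW at lon 150°, lat -41°.
latitude 41.00° S, longitude 150.00° E.

41.00° S, 150.00° E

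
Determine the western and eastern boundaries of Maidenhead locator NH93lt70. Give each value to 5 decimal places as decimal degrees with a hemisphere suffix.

Field N=13, H=7: +13·20° lon, +7·10° lat → SW at lon 80°, lat -20°.
Square 9, 3: +9·2° lon, +3·1° lat → SW at lon 98°, lat -17°.
Subsquare l=11, t=19: +11·0.0833333° lon, +19·0.0416667° lat → SW at lon 98.9167°, lat -16.2083°.
Extended square 7, 0: +7·0.00833333° lon, +0·0.00416667° lat → SW at lon 98.975°, lat -16.2083°.
Cell spans 0.00833333° lon × 0.00416667° lat.
west 98.97500° E, east 98.98333° E.

98.97500° E, 98.98333° E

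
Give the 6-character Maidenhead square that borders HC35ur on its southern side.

HC35uq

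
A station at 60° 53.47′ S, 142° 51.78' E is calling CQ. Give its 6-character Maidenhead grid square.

QC19kc

Add 180° to longitude and 90° to latitude: 322.8630, 29.1088.
Field: 322.8630/20 → 16 → Q, 29.1088/10 → 2 → C; chars QC.
Square: 2.8630/2 → 1, 9.1088/1 → 9; chars 19.
Subsquare: 0.8630/0.0833333 → 10 → k, 0.1088/0.0416667 → 2 → c; chars kc.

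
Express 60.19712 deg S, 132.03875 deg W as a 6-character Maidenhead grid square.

Offset from 180°W / 90°S: lon 47.9613°, lat 29.8029°.
Field: lon ⌊47.9613/20⌋ = 2 → C; lat ⌊29.8029/10⌋ = 2 → C.
Square: lon ⌊7.9613/2⌋ = 3; lat ⌊9.8029/1⌋ = 9.
Subsquare: lon ⌊1.9613/0.0833333⌋ = 23 → x; lat ⌊0.8029/0.0416667⌋ = 19 → t.

CC39xt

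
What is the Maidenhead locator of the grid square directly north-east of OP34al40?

Longitude extended square 4; +1 → 5.
Latitude extended square 0; +1 → 1.

OP34al51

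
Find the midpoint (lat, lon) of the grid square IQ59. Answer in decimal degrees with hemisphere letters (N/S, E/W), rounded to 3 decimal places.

Field I=8, Q=16: +8·20° lon, +16·10° lat → SW at lon -20°, lat 70°.
Square 5, 9: +5·2° lon, +9·1° lat → SW at lon -10°, lat 79°.
Cell spans 2° lon × 1° lat. Centre is SW corner plus half of each.
latitude 79.500° N, longitude 9.000° W.

79.500° N, 9.000° W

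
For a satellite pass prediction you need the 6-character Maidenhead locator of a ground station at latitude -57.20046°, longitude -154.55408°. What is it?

Add 180° to longitude and 90° to latitude: 25.4459, 32.7995.
Field: 25.4459/20 → 1 → B, 32.7995/10 → 3 → D; chars BD.
Square: 5.4459/2 → 2, 2.7995/1 → 2; chars 22.
Subsquare: 1.4459/0.0833333 → 17 → r, 0.7995/0.0416667 → 19 → t; chars rt.

BD22rt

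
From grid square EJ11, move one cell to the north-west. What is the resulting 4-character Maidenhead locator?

Longitude square 1; −1 → 0.
Latitude square 1; +1 → 2.

EJ02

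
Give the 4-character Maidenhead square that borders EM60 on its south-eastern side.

EL79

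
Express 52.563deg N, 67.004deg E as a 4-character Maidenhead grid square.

Offset from 180°W / 90°S: lon 247.00°, lat 142.56°.
Field: lon ⌊247.00/20⌋ = 12 → M; lat ⌊142.56/10⌋ = 14 → O.
Square: lon ⌊7.00/2⌋ = 3; lat ⌊2.56/1⌋ = 2.

MO32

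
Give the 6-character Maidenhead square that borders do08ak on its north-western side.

CO98xl

Longitude subsquare a = 0; −1 → -1, wraps to 23 = x, carry into square.
Longitude square 0; −1 → -1, wraps to 9, carry into field.
Longitude field D = 3; −1 → 2 = C.
Latitude subsquare k = 10; +1 → 11 = l.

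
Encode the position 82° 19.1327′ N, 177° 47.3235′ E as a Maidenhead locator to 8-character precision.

Shift to the Maidenhead origin (180°W, 90°S): lon 357.78872, lat 172.31888.
Field: lon ⌊357.78872/20⌋ = 17 → R; lat ⌊172.31888/10⌋ = 17 → R.
Square: lon ⌊17.78872/2⌋ = 8; lat ⌊2.31888/1⌋ = 2.
Subsquare: lon ⌊1.78872/0.0833333⌋ = 21 → v; lat ⌊0.31888/0.0416667⌋ = 7 → h.
Extended square: lon ⌊0.03872/0.00833333⌋ = 4; lat ⌊0.02721/0.00416667⌋ = 6.

RR82vh46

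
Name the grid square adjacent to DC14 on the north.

Latitude square 4; +1 → 5.
The longitude characters are unchanged.

DC15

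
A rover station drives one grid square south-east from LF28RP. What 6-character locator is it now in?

LF28so

Longitude subsquare r = 17; +1 → 18 = s.
Latitude subsquare p = 15; −1 → 14 = o.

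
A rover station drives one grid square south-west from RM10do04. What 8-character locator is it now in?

Longitude extended square 0; −1 → -1, wraps to 9, carry into subsquare.
Longitude subsquare d = 3; −1 → 2 = c.
Latitude extended square 4; −1 → 3.

RM10co93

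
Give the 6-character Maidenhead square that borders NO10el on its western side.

NO10dl

Longitude subsquare e = 4; −1 → 3 = d.
The latitude characters are unchanged.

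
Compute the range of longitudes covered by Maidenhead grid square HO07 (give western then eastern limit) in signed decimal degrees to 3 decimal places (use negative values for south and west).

-40.000, -38.000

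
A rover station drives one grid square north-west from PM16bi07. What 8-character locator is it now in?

Longitude extended square 0; −1 → -1, wraps to 9, carry into subsquare.
Longitude subsquare b = 1; −1 → 0 = a.
Latitude extended square 7; +1 → 8.

PM16ai98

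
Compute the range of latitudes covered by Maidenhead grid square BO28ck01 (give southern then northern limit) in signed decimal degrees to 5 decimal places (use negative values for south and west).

58.42083, 58.42500

Field B=1, O=14: +1·20° lon, +14·10° lat → SW at lon -160°, lat 50°.
Square 2, 8: +2·2° lon, +8·1° lat → SW at lon -156°, lat 58°.
Subsquare c=2, k=10: +2·0.0833333° lon, +10·0.0416667° lat → SW at lon -155.833°, lat 58.4167°.
Extended square 0, 1: +0·0.00833333° lon, +1·0.00416667° lat → SW at lon -155.833°, lat 58.4208°.
Cell spans 0.00833333° lon × 0.00416667° lat.
south 58.42083, north 58.42500.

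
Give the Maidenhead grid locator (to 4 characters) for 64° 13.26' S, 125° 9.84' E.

Offset from 180°W / 90°S: lon 305.16°, lat 25.78°.
Field (20°×10°, letters A–R): 305.16/20 → 15 → P, 25.78/10 → 2 → C; chars PC.
Square (2°×1°, digits 0–9): 5.16/2 → 2, 5.78/1 → 5; chars 25.

PC25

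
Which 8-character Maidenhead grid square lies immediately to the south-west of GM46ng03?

Longitude extended square 0; −1 → -1, wraps to 9, carry into subsquare.
Longitude subsquare n = 13; −1 → 12 = m.
Latitude extended square 3; −1 → 2.

GM46mg92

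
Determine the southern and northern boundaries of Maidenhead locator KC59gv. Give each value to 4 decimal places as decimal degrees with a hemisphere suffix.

60.1250° S, 60.0833° S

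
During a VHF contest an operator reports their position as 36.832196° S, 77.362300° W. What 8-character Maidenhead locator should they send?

Add 180° to longitude and 90° to latitude: 102.63770, 53.16780.
Field (20°×10°, letters A–R): 102.63770/20 → 5 → F, 53.16780/10 → 5 → F; chars FF.
Square (2°×1°, digits 0–9): 2.63770/2 → 1, 3.16780/1 → 3; chars 13.
Subsquare (5′×2.5′, letters a–x): 0.63770/0.0833333 → 7 → h, 0.16780/0.0416667 → 4 → e; chars he.
Extended square (30″×15″, digits 0–9): 0.05437/0.00833333 → 6, 0.00114/0.00416667 → 0; chars 60.

FF13he60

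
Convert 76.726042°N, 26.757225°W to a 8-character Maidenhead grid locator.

Add 180° to longitude and 90° to latitude: 153.24277, 166.72604.
Field: 153.24277/20 → 7 → H, 166.72604/10 → 16 → Q; chars HQ.
Square: 13.24277/2 → 6, 6.72604/1 → 6; chars 66.
Subsquare: 1.24277/0.0833333 → 14 → o, 0.72604/0.0416667 → 17 → r; chars or.
Extended square: 0.07611/0.00833333 → 9, 0.01771/0.00416667 → 4; chars 94.

HQ66or94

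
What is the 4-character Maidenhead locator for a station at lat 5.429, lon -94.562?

EJ25

Shift to the Maidenhead origin (180°W, 90°S): lon 85.44, lat 95.43.
Field: 85.44/20 → 4 → E, 95.43/10 → 9 → J; chars EJ.
Square: 5.44/2 → 2, 5.43/1 → 5; chars 25.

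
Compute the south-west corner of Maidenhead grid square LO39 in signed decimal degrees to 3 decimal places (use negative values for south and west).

59.000, 46.000

Field L=11, O=14: +11·20° lon, +14·10° lat → SW at lon 40°, lat 50°.
Square 3, 9: +3·2° lon, +9·1° lat → SW at lon 46°, lat 59°.
latitude 59.000, longitude 46.000.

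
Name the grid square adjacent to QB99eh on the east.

QB99fh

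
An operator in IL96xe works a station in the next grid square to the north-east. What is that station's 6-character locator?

Longitude subsquare x = 23; +1 → 24, wraps to 0 = a, carry into square.
Longitude square 9; +1 → 10, wraps to 0, carry into field.
Longitude field I = 8; +1 → 9 = J.
Latitude subsquare e = 4; +1 → 5 = f.

JL06af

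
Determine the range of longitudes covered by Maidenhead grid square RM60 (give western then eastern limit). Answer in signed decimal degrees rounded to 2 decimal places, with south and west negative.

Field R=17, M=12: +17·20° lon, +12·10° lat → SW at lon 160°, lat 30°.
Square 6, 0: +6·2° lon, +0·1° lat → SW at lon 172°, lat 30°.
Cell spans 2° lon × 1° lat.
west 172.00, east 174.00.

172.00, 174.00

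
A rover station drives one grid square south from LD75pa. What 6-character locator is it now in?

Latitude subsquare a = 0; −1 → -1, wraps to 23 = x, carry into square.
Latitude square 5; −1 → 4.
The longitude characters are unchanged.

LD74px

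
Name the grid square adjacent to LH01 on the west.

KH91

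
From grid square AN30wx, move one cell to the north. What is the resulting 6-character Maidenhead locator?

AN31wa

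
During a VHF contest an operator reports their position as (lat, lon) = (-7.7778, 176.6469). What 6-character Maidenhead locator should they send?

Add 180° to longitude and 90° to latitude: 356.6469, 82.2222.
Field: 356.6469/20 → 17 → R, 82.2222/10 → 8 → I; chars RI.
Square: 16.6469/2 → 8, 2.2222/1 → 2; chars 82.
Subsquare: 0.6469/0.0833333 → 7 → h, 0.2222/0.0416667 → 5 → f; chars hf.

RI82hf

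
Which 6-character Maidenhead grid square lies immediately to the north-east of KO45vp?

KO45wq

Longitude subsquare v = 21; +1 → 22 = w.
Latitude subsquare p = 15; +1 → 16 = q.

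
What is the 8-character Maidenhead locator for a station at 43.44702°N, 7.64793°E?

JN33tk77

Shift to the Maidenhead origin (180°W, 90°S): lon 187.64793, lat 133.44702.
Field: 187.64793/20 → 9 → J, 133.44702/10 → 13 → N; chars JN.
Square: 7.64793/2 → 3, 3.44702/1 → 3; chars 33.
Subsquare: 1.64793/0.0833333 → 19 → t, 0.44702/0.0416667 → 10 → k; chars tk.
Extended square: 0.06460/0.00833333 → 7, 0.03035/0.00416667 → 7; chars 77.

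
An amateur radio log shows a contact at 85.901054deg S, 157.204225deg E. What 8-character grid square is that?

Offset from 180°W / 90°S: lon 337.20423°, lat 4.09895°.
Field: 337.20423/20 → 16 → Q, 4.09895/10 → 0 → A; chars QA.
Square: 17.20423/2 → 8, 4.09895/1 → 4; chars 84.
Subsquare: 1.20423/0.0833333 → 14 → o, 0.09895/0.0416667 → 2 → c; chars oc.
Extended square: 0.03756/0.00833333 → 4, 0.01561/0.00416667 → 3; chars 43.

QA84oc43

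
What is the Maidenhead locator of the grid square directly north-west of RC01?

QC92

Longitude square 0; −1 → -1, wraps to 9, carry into field.
Longitude field R = 17; −1 → 16 = Q.
Latitude square 1; +1 → 2.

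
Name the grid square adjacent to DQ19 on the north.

Latitude square 9; +1 → 10, wraps to 0, carry into field.
Latitude field Q = 16; +1 → 17 = R.
The longitude characters are unchanged.

DR10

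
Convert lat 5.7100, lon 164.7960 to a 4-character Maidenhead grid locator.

RJ25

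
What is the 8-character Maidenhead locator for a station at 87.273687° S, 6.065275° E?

JA32ar74

Offset from 180°W / 90°S: lon 186.06527°, lat 2.72631°.
Field: lon ⌊186.06527/20⌋ = 9 → J; lat ⌊2.72631/10⌋ = 0 → A.
Square: lon ⌊6.06527/2⌋ = 3; lat ⌊2.72631/1⌋ = 2.
Subsquare: lon ⌊0.06527/0.0833333⌋ = 0 → a; lat ⌊0.72631/0.0416667⌋ = 17 → r.
Extended square: lon ⌊0.06527/0.00833333⌋ = 7; lat ⌊0.01798/0.00416667⌋ = 4.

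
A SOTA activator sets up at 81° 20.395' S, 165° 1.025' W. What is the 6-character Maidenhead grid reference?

AA78lp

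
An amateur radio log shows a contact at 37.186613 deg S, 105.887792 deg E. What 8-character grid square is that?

OF22wt65

Shift to the Maidenhead origin (180°W, 90°S): lon 285.88779, lat 52.81339.
Field (20°×10°, letters A–R): 285.88779/20 → 14 → O, 52.81339/10 → 5 → F; chars OF.
Square (2°×1°, digits 0–9): 5.88779/2 → 2, 2.81339/1 → 2; chars 22.
Subsquare (5′×2.5′, letters a–x): 1.88779/0.0833333 → 22 → w, 0.81339/0.0416667 → 19 → t; chars wt.
Extended square (30″×15″, digits 0–9): 0.05446/0.00833333 → 6, 0.02172/0.00416667 → 5; chars 65.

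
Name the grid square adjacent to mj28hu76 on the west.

MJ28hu66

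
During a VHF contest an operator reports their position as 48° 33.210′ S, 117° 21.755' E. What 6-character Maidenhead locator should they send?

Offset from 180°W / 90°S: lon 297.3626°, lat 41.4465°.
Field: 297.3626/20 → 14 → O, 41.4465/10 → 4 → E; chars OE.
Square: 17.3626/2 → 8, 1.4465/1 → 1; chars 81.
Subsquare: 1.3626/0.0833333 → 16 → q, 0.4465/0.0416667 → 10 → k; chars qk.

OE81qk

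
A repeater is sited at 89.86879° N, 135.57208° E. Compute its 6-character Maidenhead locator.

PR79su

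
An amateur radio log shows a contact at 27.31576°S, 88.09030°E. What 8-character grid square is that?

NG42bq04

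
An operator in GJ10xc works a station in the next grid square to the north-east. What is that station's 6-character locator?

Longitude subsquare x = 23; +1 → 24, wraps to 0 = a, carry into square.
Longitude square 1; +1 → 2.
Latitude subsquare c = 2; +1 → 3 = d.

GJ20ad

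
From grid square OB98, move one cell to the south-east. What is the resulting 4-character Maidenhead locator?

Longitude square 9; +1 → 10, wraps to 0, carry into field.
Longitude field O = 14; +1 → 15 = P.
Latitude square 8; −1 → 7.

PB07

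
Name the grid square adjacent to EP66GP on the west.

Longitude subsquare g = 6; −1 → 5 = f.
The latitude characters are unchanged.

EP66fp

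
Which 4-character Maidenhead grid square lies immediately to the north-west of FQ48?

Longitude square 4; −1 → 3.
Latitude square 8; +1 → 9.

FQ39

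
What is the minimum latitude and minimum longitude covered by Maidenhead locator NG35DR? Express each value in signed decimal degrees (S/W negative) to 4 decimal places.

-24.2917, 86.2500

Field N=13, G=6: +13·20° lon, +6·10° lat → SW at lon 80°, lat -30°.
Square 3, 5: +3·2° lon, +5·1° lat → SW at lon 86°, lat -25°.
Subsquare d=3, r=17: +3·0.0833333° lon, +17·0.0416667° lat → SW at lon 86.25°, lat -24.2917°.
latitude -24.2917, longitude 86.2500.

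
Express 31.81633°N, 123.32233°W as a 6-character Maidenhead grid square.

Shift to the Maidenhead origin (180°W, 90°S): lon 56.6777, lat 121.8163.
Field: lon ⌊56.6777/20⌋ = 2 → C; lat ⌊121.8163/10⌋ = 12 → M.
Square: lon ⌊16.6777/2⌋ = 8; lat ⌊1.8163/1⌋ = 1.
Subsquare: lon ⌊0.6777/0.0833333⌋ = 8 → i; lat ⌊0.8163/0.0416667⌋ = 19 → t.

CM81it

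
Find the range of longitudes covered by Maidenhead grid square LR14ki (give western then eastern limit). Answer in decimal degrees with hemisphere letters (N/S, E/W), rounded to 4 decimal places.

Field L=11, R=17: +11·20° lon, +17·10° lat → SW at lon 40°, lat 80°.
Square 1, 4: +1·2° lon, +4·1° lat → SW at lon 42°, lat 84°.
Subsquare k=10, i=8: +10·0.0833333° lon, +8·0.0416667° lat → SW at lon 42.8333°, lat 84.3333°.
Cell spans 0.0833333° lon × 0.0416667° lat.
west 42.8333° E, east 42.9167° E.

42.8333° E, 42.9167° E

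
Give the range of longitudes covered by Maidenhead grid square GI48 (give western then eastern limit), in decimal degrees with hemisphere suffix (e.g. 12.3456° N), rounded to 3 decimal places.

Field G=6, I=8: +6·20° lon, +8·10° lat → SW at lon -60°, lat -10°.
Square 4, 8: +4·2° lon, +8·1° lat → SW at lon -52°, lat -2°.
Cell spans 2° lon × 1° lat.
west 52.000° W, east 50.000° W.

52.000° W, 50.000° W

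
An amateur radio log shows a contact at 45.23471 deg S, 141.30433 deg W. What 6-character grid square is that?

BE94is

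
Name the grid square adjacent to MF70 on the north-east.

MF81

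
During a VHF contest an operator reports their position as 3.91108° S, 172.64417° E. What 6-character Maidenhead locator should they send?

RI66hc

Shift to the Maidenhead origin (180°W, 90°S): lon 352.6442, lat 86.0889.
Field: 352.6442/20 → 17 → R, 86.0889/10 → 8 → I; chars RI.
Square: 12.6442/2 → 6, 6.0889/1 → 6; chars 66.
Subsquare: 0.6442/0.0833333 → 7 → h, 0.0889/0.0416667 → 2 → c; chars hc.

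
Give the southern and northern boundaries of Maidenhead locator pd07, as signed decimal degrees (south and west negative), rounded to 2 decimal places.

Field P=15, D=3: +15·20° lon, +3·10° lat → SW at lon 120°, lat -60°.
Square 0, 7: +0·2° lon, +7·1° lat → SW at lon 120°, lat -53°.
Cell spans 2° lon × 1° lat.
south -53.00, north -52.00.

-53.00, -52.00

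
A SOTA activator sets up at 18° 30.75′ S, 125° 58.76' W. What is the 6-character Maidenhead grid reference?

CH71al

Offset from 180°W / 90°S: lon 54.0207°, lat 71.4875°.
Field (20°×10°, letters A–R): 54.0207/20 → 2 → C, 71.4875/10 → 7 → H; chars CH.
Square (2°×1°, digits 0–9): 14.0207/2 → 7, 1.4875/1 → 1; chars 71.
Subsquare (5′×2.5′, letters a–x): 0.0207/0.0833333 → 0 → a, 0.4875/0.0416667 → 11 → l; chars al.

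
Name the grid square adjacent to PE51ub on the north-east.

PE51vc

Longitude subsquare u = 20; +1 → 21 = v.
Latitude subsquare b = 1; +1 → 2 = c.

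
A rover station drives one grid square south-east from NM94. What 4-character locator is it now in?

Longitude square 9; +1 → 10, wraps to 0, carry into field.
Longitude field N = 13; +1 → 14 = O.
Latitude square 4; −1 → 3.

OM03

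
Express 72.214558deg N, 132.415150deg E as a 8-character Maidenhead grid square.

PQ62ef91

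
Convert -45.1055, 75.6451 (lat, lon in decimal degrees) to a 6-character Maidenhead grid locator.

ME74tv

Offset from 180°W / 90°S: lon 255.6451°, lat 44.8945°.
Field: lon ⌊255.6451/20⌋ = 12 → M; lat ⌊44.8945/10⌋ = 4 → E.
Square: lon ⌊15.6451/2⌋ = 7; lat ⌊4.8945/1⌋ = 4.
Subsquare: lon ⌊1.6451/0.0833333⌋ = 19 → t; lat ⌊0.8945/0.0416667⌋ = 21 → v.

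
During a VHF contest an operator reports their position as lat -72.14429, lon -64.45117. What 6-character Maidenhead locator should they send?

FB77su

Offset from 180°W / 90°S: lon 115.5488°, lat 17.8557°.
Field: 115.5488/20 → 5 → F, 17.8557/10 → 1 → B; chars FB.
Square: 15.5488/2 → 7, 7.8557/1 → 7; chars 77.
Subsquare: 1.5488/0.0833333 → 18 → s, 0.8557/0.0416667 → 20 → u; chars su.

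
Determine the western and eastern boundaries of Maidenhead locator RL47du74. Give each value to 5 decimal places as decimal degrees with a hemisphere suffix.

168.30833° E, 168.31667° E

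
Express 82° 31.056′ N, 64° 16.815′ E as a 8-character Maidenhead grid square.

MR22dm34

Shift to the Maidenhead origin (180°W, 90°S): lon 244.28025, lat 172.51760.
Field: 244.28025/20 → 12 → M, 172.51760/10 → 17 → R; chars MR.
Square: 4.28025/2 → 2, 2.51760/1 → 2; chars 22.
Subsquare: 0.28025/0.0833333 → 3 → d, 0.51760/0.0416667 → 12 → m; chars dm.
Extended square: 0.03025/0.00833333 → 3, 0.01760/0.00416667 → 4; chars 34.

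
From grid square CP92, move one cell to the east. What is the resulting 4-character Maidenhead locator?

DP02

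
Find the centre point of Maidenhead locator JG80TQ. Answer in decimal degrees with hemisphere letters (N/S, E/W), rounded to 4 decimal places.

29.3125° S, 17.6250° E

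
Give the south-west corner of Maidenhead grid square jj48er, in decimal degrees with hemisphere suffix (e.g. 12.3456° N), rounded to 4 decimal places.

8.7083° N, 8.3333° E

Field J=9, J=9: +9·20° lon, +9·10° lat → SW at lon 0°, lat 0°.
Square 4, 8: +4·2° lon, +8·1° lat → SW at lon 8°, lat 8°.
Subsquare e=4, r=17: +4·0.0833333° lon, +17·0.0416667° lat → SW at lon 8.33333°, lat 8.70833°.
latitude 8.7083° N, longitude 8.3333° E.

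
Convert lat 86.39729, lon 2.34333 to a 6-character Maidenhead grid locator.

JR16ej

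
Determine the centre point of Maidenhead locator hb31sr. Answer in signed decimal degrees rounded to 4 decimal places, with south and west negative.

-78.2708, -32.4583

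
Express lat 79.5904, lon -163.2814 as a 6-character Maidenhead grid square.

AQ89io

Shift to the Maidenhead origin (180°W, 90°S): lon 16.7186, lat 169.5904.
Field: lon ⌊16.7186/20⌋ = 0 → A; lat ⌊169.5904/10⌋ = 16 → Q.
Square: lon ⌊16.7186/2⌋ = 8; lat ⌊9.5904/1⌋ = 9.
Subsquare: lon ⌊0.7186/0.0833333⌋ = 8 → i; lat ⌊0.5904/0.0416667⌋ = 14 → o.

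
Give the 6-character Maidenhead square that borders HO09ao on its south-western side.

GO99xn

Longitude subsquare a = 0; −1 → -1, wraps to 23 = x, carry into square.
Longitude square 0; −1 → -1, wraps to 9, carry into field.
Longitude field H = 7; −1 → 6 = G.
Latitude subsquare o = 14; −1 → 13 = n.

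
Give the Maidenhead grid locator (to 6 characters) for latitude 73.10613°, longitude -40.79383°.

GQ93oc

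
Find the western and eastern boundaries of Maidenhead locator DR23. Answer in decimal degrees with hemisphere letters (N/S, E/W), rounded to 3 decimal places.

116.000° W, 114.000° W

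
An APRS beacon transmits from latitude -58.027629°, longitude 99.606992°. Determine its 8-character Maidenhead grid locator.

Shift to the Maidenhead origin (180°W, 90°S): lon 279.60699, lat 31.97237.
Field: 279.60699/20 → 13 → N, 31.97237/10 → 3 → D; chars ND.
Square: 19.60699/2 → 9, 1.97237/1 → 1; chars 91.
Subsquare: 1.60699/0.0833333 → 19 → t, 0.97237/0.0416667 → 23 → x; chars tx.
Extended square: 0.02366/0.00833333 → 2, 0.01404/0.00416667 → 3; chars 23.

ND91tx23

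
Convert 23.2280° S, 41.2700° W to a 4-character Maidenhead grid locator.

Add 180° to longitude and 90° to latitude: 138.73, 66.77.
Field: 138.73/20 → 6 → G, 66.77/10 → 6 → G; chars GG.
Square: 18.73/2 → 9, 6.77/1 → 6; chars 96.

GG96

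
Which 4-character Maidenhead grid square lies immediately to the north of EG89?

EH80

Latitude square 9; +1 → 10, wraps to 0, carry into field.
Latitude field G = 6; +1 → 7 = H.
The longitude characters are unchanged.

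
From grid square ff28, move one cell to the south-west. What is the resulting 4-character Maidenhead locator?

Longitude square 2; −1 → 1.
Latitude square 8; −1 → 7.

FF17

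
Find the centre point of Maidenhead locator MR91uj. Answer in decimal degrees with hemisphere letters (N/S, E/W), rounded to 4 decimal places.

81.3958° N, 79.7083° E

Field M=12, R=17: +12·20° lon, +17·10° lat → SW at lon 60°, lat 80°.
Square 9, 1: +9·2° lon, +1·1° lat → SW at lon 78°, lat 81°.
Subsquare u=20, j=9: +20·0.0833333° lon, +9·0.0416667° lat → SW at lon 79.6667°, lat 81.375°.
Cell spans 0.0833333° lon × 0.0416667° lat. Centre is SW corner plus half of each.
latitude 81.3958° N, longitude 79.7083° E.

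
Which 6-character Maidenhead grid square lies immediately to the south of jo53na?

JO52nx

Latitude subsquare a = 0; −1 → -1, wraps to 23 = x, carry into square.
Latitude square 3; −1 → 2.
The longitude characters are unchanged.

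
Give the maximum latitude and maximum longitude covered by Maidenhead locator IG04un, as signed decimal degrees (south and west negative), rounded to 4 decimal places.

-25.4167, -18.2500

Field I=8, G=6: +8·20° lon, +6·10° lat → SW at lon -20°, lat -30°.
Square 0, 4: +0·2° lon, +4·1° lat → SW at lon -20°, lat -26°.
Subsquare u=20, n=13: +20·0.0833333° lon, +13·0.0416667° lat → SW at lon -18.3333°, lat -25.4583°.
Cell spans 0.0833333° lon × 0.0416667° lat. NE corner is SW corner plus one full cell.
latitude -25.4167, longitude -18.2500.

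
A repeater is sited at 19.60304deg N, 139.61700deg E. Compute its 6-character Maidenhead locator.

Add 180° to longitude and 90° to latitude: 319.6170, 109.6030.
Field: 319.6170/20 → 15 → P, 109.6030/10 → 10 → K; chars PK.
Square: 19.6170/2 → 9, 9.6030/1 → 9; chars 99.
Subsquare: 1.6170/0.0833333 → 19 → t, 0.6030/0.0416667 → 14 → o; chars to.

PK99to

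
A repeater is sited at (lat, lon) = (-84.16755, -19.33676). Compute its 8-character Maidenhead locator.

IA05ht99

Offset from 180°W / 90°S: lon 160.66324°, lat 5.83245°.
Field (20°×10°, letters A–R): lon ⌊160.66324/20⌋ = 8 → I; lat ⌊5.83245/10⌋ = 0 → A.
Square (2°×1°, digits 0–9): lon ⌊0.66324/2⌋ = 0; lat ⌊5.83245/1⌋ = 5.
Subsquare (5′×2.5′, letters a–x): lon ⌊0.66324/0.0833333⌋ = 7 → h; lat ⌊0.83245/0.0416667⌋ = 19 → t.
Extended square (30″×15″, digits 0–9): lon ⌊0.07991/0.00833333⌋ = 9; lat ⌊0.04078/0.00416667⌋ = 9.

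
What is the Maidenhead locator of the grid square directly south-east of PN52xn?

PN62am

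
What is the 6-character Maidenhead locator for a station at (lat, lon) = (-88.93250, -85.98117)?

Add 180° to longitude and 90° to latitude: 94.0188, 1.0675.
Field: 94.0188/20 → 4 → E, 1.0675/10 → 0 → A; chars EA.
Square: 14.0188/2 → 7, 1.0675/1 → 1; chars 71.
Subsquare: 0.0188/0.0833333 → 0 → a, 0.0675/0.0416667 → 1 → b; chars ab.

EA71ab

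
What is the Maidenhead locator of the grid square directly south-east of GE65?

GE74

Longitude square 6; +1 → 7.
Latitude square 5; −1 → 4.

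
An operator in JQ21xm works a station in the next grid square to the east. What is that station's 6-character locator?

Longitude subsquare x = 23; +1 → 24, wraps to 0 = a, carry into square.
Longitude square 2; +1 → 3.
The latitude characters are unchanged.

JQ31am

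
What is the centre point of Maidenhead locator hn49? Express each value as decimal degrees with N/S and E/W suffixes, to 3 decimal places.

Field H=7, N=13: +7·20° lon, +13·10° lat → SW at lon -40°, lat 40°.
Square 4, 9: +4·2° lon, +9·1° lat → SW at lon -32°, lat 49°.
Cell spans 2° lon × 1° lat. Centre is SW corner plus half of each.
latitude 49.500° N, longitude 31.000° W.

49.500° N, 31.000° W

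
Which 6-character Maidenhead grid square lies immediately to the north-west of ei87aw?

Longitude subsquare a = 0; −1 → -1, wraps to 23 = x, carry into square.
Longitude square 8; −1 → 7.
Latitude subsquare w = 22; +1 → 23 = x.

EI77xx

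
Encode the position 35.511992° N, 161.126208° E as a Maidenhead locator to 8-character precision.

Shift to the Maidenhead origin (180°W, 90°S): lon 341.12621, lat 125.51199.
Field: lon ⌊341.12621/20⌋ = 17 → R; lat ⌊125.51199/10⌋ = 12 → M.
Square: lon ⌊1.12621/2⌋ = 0; lat ⌊5.51199/1⌋ = 5.
Subsquare: lon ⌊1.12621/0.0833333⌋ = 13 → n; lat ⌊0.51199/0.0416667⌋ = 12 → m.
Extended square: lon ⌊0.04287/0.00833333⌋ = 5; lat ⌊0.01199/0.00416667⌋ = 2.

RM05nm52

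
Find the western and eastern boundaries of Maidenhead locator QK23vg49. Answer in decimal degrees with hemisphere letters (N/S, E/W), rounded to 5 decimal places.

145.78333° E, 145.79167° E

Field Q=16, K=10: +16·20° lon, +10·10° lat → SW at lon 140°, lat 10°.
Square 2, 3: +2·2° lon, +3·1° lat → SW at lon 144°, lat 13°.
Subsquare v=21, g=6: +21·0.0833333° lon, +6·0.0416667° lat → SW at lon 145.75°, lat 13.25°.
Extended square 4, 9: +4·0.00833333° lon, +9·0.00416667° lat → SW at lon 145.783°, lat 13.2875°.
Cell spans 0.00833333° lon × 0.00416667° lat.
west 145.78333° E, east 145.79167° E.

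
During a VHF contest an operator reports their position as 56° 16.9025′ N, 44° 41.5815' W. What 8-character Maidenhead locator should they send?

GO76pg67

Offset from 180°W / 90°S: lon 135.30697°, lat 146.28171°.
Field: lon ⌊135.30697/20⌋ = 6 → G; lat ⌊146.28171/10⌋ = 14 → O.
Square: lon ⌊15.30697/2⌋ = 7; lat ⌊6.28171/1⌋ = 6.
Subsquare: lon ⌊1.30697/0.0833333⌋ = 15 → p; lat ⌊0.28171/0.0416667⌋ = 6 → g.
Extended square: lon ⌊0.05697/0.00833333⌋ = 6; lat ⌊0.03171/0.00416667⌋ = 7.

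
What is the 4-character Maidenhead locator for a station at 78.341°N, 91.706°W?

Shift to the Maidenhead origin (180°W, 90°S): lon 88.29, lat 168.34.
Field: 88.29/20 → 4 → E, 168.34/10 → 16 → Q; chars EQ.
Square: 8.29/2 → 4, 8.34/1 → 8; chars 48.

EQ48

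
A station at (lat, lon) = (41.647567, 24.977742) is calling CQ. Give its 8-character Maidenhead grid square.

KN21lp75

Add 180° to longitude and 90° to latitude: 204.97774, 131.64757.
Field (20°×10°, letters A–R): 204.97774/20 → 10 → K, 131.64757/10 → 13 → N; chars KN.
Square (2°×1°, digits 0–9): 4.97774/2 → 2, 1.64757/1 → 1; chars 21.
Subsquare (5′×2.5′, letters a–x): 0.97774/0.0833333 → 11 → l, 0.64757/0.0416667 → 15 → p; chars lp.
Extended square (30″×15″, digits 0–9): 0.06108/0.00833333 → 7, 0.02257/0.00416667 → 5; chars 75.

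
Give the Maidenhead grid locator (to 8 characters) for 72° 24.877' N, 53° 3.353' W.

GQ32lj39

Shift to the Maidenhead origin (180°W, 90°S): lon 126.94412, lat 162.41462.
Field: 126.94412/20 → 6 → G, 162.41462/10 → 16 → Q; chars GQ.
Square: 6.94412/2 → 3, 2.41462/1 → 2; chars 32.
Subsquare: 0.94412/0.0833333 → 11 → l, 0.41462/0.0416667 → 9 → j; chars lj.
Extended square: 0.02745/0.00833333 → 3, 0.03962/0.00416667 → 9; chars 39.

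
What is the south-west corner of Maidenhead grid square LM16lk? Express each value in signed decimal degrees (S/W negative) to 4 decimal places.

Field L=11, M=12: +11·20° lon, +12·10° lat → SW at lon 40°, lat 30°.
Square 1, 6: +1·2° lon, +6·1° lat → SW at lon 42°, lat 36°.
Subsquare l=11, k=10: +11·0.0833333° lon, +10·0.0416667° lat → SW at lon 42.9167°, lat 36.4167°.
latitude 36.4167, longitude 42.9167.

36.4167, 42.9167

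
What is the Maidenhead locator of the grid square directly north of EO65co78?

EO65co79

Latitude extended square 8; +1 → 9.
The longitude characters are unchanged.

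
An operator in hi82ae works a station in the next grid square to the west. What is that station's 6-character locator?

Longitude subsquare a = 0; −1 → -1, wraps to 23 = x, carry into square.
Longitude square 8; −1 → 7.
The latitude characters are unchanged.

HI72xe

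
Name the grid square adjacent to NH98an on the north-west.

NH88xo

Longitude subsquare a = 0; −1 → -1, wraps to 23 = x, carry into square.
Longitude square 9; −1 → 8.
Latitude subsquare n = 13; +1 → 14 = o.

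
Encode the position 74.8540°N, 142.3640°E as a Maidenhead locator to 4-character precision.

QQ14

Add 180° to longitude and 90° to latitude: 322.36, 164.85.
Field: lon ⌊322.36/20⌋ = 16 → Q; lat ⌊164.85/10⌋ = 16 → Q.
Square: lon ⌊2.36/2⌋ = 1; lat ⌊4.85/1⌋ = 4.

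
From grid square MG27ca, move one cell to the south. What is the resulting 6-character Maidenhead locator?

Latitude subsquare a = 0; −1 → -1, wraps to 23 = x, carry into square.
Latitude square 7; −1 → 6.
The longitude characters are unchanged.

MG26cx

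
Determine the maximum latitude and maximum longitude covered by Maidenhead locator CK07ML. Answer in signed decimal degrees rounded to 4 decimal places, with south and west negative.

17.5000, -138.9167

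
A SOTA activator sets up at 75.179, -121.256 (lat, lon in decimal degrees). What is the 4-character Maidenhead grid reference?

CQ95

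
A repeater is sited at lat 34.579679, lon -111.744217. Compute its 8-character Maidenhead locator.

DM44dn09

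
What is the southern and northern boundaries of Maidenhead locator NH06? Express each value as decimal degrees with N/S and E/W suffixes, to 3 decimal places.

14.000° S, 13.000° S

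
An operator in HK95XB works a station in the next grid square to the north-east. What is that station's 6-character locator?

IK05ac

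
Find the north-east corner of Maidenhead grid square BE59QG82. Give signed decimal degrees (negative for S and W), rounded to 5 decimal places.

-40.73750, -148.59167

Field B=1, E=4: +1·20° lon, +4·10° lat → SW at lon -160°, lat -50°.
Square 5, 9: +5·2° lon, +9·1° lat → SW at lon -150°, lat -41°.
Subsquare q=16, g=6: +16·0.0833333° lon, +6·0.0416667° lat → SW at lon -148.667°, lat -40.75°.
Extended square 8, 2: +8·0.00833333° lon, +2·0.00416667° lat → SW at lon -148.6°, lat -40.7417°.
Cell spans 0.00833333° lon × 0.00416667° lat. NE corner is SW corner plus one full cell.
latitude -40.73750, longitude -148.59167.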